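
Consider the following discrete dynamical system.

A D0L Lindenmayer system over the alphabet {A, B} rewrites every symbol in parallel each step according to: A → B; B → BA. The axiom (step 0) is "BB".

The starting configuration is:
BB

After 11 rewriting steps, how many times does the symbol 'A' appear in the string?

178

0) BB
1) BABA
2) BABBAB
3) BABBABABBA
4) BABBABABBABBABAB
5) BABBABABBABBABABBABABBABBA
6) BABBABABBABBABABBABABBABBABABBABBABABBABAB
7) BABBABABBABBABABBABABBABBABABBABBABABBABABBABBABABBABABBABBABABBABBA
8) BABBABABBABBABABBABABBABBABABBABBABABBABABBABBABABBABABBABBABABBABBABABBABABBABBABABBABBABABBABABBABBABABBABAB
9) BABBABABBABBABABBABABBABBABABBABBABABBABABBABBABABBABABBAB…BBABABBABABBABBABABBABABBABBABABBABBABABBABABBABBABABBABBA  (len 178)
10) BABBABABBABBABABBABABBABBABABBABBABABBABABBABBABABBABABBAB…BBABABBABABBABBABABBABABBABBABABBABBABABBABABBABBABABBABAB  (len 288)
11) BABBABABBABBABABBABABBABBABABBABBABABBABABBABBABABBABABBAB…BBABABBABABBABBABABBABABBABBABABBABBABABBABABBABBABABBABBA  (len 466)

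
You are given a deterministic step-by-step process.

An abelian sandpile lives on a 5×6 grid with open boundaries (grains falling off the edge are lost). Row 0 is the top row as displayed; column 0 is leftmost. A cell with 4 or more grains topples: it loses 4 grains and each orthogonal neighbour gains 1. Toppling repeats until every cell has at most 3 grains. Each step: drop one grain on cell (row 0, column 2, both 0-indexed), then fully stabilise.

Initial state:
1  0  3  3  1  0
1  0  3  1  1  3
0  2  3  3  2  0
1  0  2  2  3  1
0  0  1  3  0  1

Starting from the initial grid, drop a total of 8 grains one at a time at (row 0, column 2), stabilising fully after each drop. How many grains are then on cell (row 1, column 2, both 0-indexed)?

0

[0] 1  0  3  3  1  0
1  0  3  1  1  3
0  2  3  3  2  0
1  0  2  2  3  1
0  0  1  3  0  1
[1] 1  1  2  1  2  0
1  1  2  0  2  3
0  3  1  1  3  0
1  0  3  3  3  1
0  0  1  3  0  1
[2] 1  1  3  1  2  0
1  1  2  0  2  3
0  3  1  1  3  0
1  0  3  3  3  1
0  0  1  3  0  1
[3] 1  2  0  2  2  0
1  1  3  0  2  3
0  3  1  1  3  0
1  0  3  3  3  1
0  0  1  3  0  1
[4] 1  2  1  2  2  0
1  1  3  0  2  3
0  3  1  1  3  0
1  0  3  3  3  1
0  0  1  3  0  1
[5] 1  2  2  2  2  0
1  1  3  0  2  3
0  3  1  1  3  0
1  0  3  3  3  1
0  0  1  3  0  1
[6] 1  2  3  2  2  0
1  1  3  0  2  3
0  3  1  1  3  0
1  0  3  3  3  1
0  0  1  3  0  1
[7] 1  3  1  3  2  0
1  2  0  1  2  3
0  3  2  1  3  0
1  0  3  3  3  1
0  0  1  3  0  1
[8] 1  3  2  3  2  0
1  2  0  1  2  3
0  3  2  1  3  0
1  0  3  3  3  1
0  0  1  3  0  1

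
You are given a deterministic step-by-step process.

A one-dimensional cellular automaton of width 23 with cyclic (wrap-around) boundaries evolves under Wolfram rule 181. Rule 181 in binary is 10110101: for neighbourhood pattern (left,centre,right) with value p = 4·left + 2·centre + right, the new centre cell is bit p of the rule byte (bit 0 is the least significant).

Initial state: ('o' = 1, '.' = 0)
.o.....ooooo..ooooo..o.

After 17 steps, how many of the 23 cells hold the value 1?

gen 0: .o.....ooooo..ooooo..o.
gen 1: .ooooo..ooo.o..ooo.o.oo
gen 2: o.ooo.o..o.ooo..o.ooo..
gen 3: oo.o.ooo.oo.o.o.oo.o.o.
gen 4: ..ooo.o.o..ooooo..ooooo
gen 5: o..o.ooooo..ooo.o..ooo.
gen 6: oo.oo.ooo.o..o.ooo..o.o
gen 7: o.o..o.o.ooo.oo.o.o.oo.
gen 8: oooo.oooo.o.o..ooooo..o
gen 9: ooo.o.oo.ooooo..ooo.o..
gen 10: .o.ooo..o.ooo.o..o.ooo.
gen 11: .oo.o.o.oo.o.ooo.oo.o.o
gen 12: o..ooooo..ooo.o.o..oooo
gen 13: .o..ooo.o..o.ooooo..ooo
gen 14: ooo..o.ooo.oo.ooo.o..o.
gen 15: .o.o.oo.o.o..o.o.ooo.oo
gen 16: ooooo..ooooo.oooo.o.o..
gen 17: .ooo.o..ooo.o.oo.ooooo.

15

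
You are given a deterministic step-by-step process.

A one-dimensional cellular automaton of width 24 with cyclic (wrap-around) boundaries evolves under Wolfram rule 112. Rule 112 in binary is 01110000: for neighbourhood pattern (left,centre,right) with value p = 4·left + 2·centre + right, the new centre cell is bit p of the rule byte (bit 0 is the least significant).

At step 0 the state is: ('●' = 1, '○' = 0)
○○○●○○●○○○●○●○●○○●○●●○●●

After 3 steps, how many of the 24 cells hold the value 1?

10

gen 0: ○○○●○○●○○○●○●○●○○●○●●○●●
gen 1: ●○○○●○○●○○○●○●○●○○●○●●○●
gen 2: ●●○○○●○○●○○○●○●○●○○●○●●○
gen 3: ○●●○○○●○○●○○○●○●○●○○●○●●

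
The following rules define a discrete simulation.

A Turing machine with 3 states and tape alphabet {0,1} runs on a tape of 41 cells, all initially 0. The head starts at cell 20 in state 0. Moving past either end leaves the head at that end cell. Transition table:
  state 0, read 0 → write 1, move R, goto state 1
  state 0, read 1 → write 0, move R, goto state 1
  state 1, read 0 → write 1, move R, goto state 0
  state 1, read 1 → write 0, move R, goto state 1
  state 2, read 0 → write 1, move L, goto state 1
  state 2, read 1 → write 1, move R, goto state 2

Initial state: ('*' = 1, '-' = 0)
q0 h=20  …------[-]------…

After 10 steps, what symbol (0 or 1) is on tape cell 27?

1

t=0: q0 h=20  …------[-]------…
t=1: q1 h=21  …-----*[-]------…
t=2: q0 h=22  …----**[-]------…
t=3: q1 h=23  …---***[-]------…
t=4: q0 h=24  …--****[-]------…
t=5: q1 h=25  …-*****[-]------…
t=6: q0 h=26  …******[-]------…
t=7: q1 h=27  …******[-]------…
t=8: q0 h=28  …******[-]------…
t=9: q1 h=29  …******[-]------…
t=10: q0 h=30  …******[-]------…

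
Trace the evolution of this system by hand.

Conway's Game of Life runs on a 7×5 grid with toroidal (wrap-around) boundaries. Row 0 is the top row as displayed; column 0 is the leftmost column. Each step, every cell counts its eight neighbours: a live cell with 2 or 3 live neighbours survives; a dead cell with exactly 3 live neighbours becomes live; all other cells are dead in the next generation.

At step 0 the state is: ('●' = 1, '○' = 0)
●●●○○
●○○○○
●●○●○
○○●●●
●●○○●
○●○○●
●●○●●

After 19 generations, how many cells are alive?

2

k=0  ●●●○○
●○○○○
●●○●○
○○●●●
●●○○●
○●○○●
●●○●●
k=1  ○○●●○
○○○○○
●●○●○
○○○○○
○●○○○
○○○○○
○○○●○
k=2  ○○●●○
○●○●●
○○○○○
●●●○○
○○○○○
○○○○○
○○●●○
k=3  ○●○○○
○○○●●
○○○●●
○●○○○
○●○○○
○○○○○
○○●●○
k=4  ○○○○●
●○●●●
●○●●●
●○●○○
○○○○○
○○●○○
○○●○○
k=5  ●●●○●
○○●○○
○○○○○
●○●○○
○●○○○
○○○○○
○○○●○
k=6  ●●●○●
●○●●○
○●○○○
○●○○○
○●○○○
○○○○○
●●●●●
k=7  ○○○○○
○○○●○
●●○○○
●●●○○
○○○○○
○○○●●
○○○○○
k=8  ○○○○○
○○○○○
●○○○●
●○●○○
●●●●●
○○○○○
○○○○○
k=9  ○○○○○
○○○○○
●●○○●
○○●○○
●○●●●
●●●●●
○○○○○
k=10  ○○○○○
●○○○○
●●○○○
○○●○○
○○○○○
○○○○○
●●●●●
k=11  ○○●●○
●●○○○
●●○○○
○●○○○
○○○○○
●●●●●
●●●●●
k=12  ○○○○○
●○○○●
○○●○○
●●○○○
○○○●●
○○○○○
○○○○○
k=13  ○○○○○
○○○○○
○○○○●
●●●●●
●○○○●
○○○○○
○○○○○
k=14  ○○○○○
○○○○○
○●●○●
○●●○○
○○●○○
○○○○○
○○○○○
k=15  ○○○○○
○○○○○
●●●●○
●○○○○
○●●○○
○○○○○
○○○○○
k=16  ○○○○○
○●●○○
●●●○●
●○○●●
○●○○○
○○○○○
○○○○○
k=17  ○○○○○
○○●●○
○○○○○
○○○●○
●○○○●
○○○○○
○○○○○
k=18  ○○○○○
○○○○○
○○●●○
○○○○●
○○○○●
○○○○○
○○○○○
k=19  ○○○○○
○○○○○
○○○●○
○○○○●
○○○○○
○○○○○
○○○○○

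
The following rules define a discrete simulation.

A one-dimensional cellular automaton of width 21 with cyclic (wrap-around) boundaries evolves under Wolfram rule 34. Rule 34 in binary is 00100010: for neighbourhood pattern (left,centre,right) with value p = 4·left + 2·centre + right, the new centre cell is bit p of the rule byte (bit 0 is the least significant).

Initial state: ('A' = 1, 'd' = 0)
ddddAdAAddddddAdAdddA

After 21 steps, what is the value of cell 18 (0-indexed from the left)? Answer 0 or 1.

[0] ddddAdAAddddddAdAdddA
[1] dddAdAdddddddAdAdddAd
[2] ddAdAdddddddAdAdddAdd
[3] dAdAdddddddAdAdddAddd
[4] AdAdddddddAdAdddAdddd
[5] dAdddddddAdAdddAddddA
[6] AdddddddAdAdddAddddAd
[7] dddddddAdAdddAddddAdA
[8] ddddddAdAdddAddddAdAd
[9] dddddAdAdddAddddAdAdd
[10] ddddAdAdddAddddAdAddd
[11] dddAdAdddAddddAdAdddd
[12] ddAdAdddAddddAdAddddd
[13] dAdAdddAddddAdAdddddd
[14] AdAdddAddddAdAddddddd
[15] dAdddAddddAdAdddddddA
[16] AdddAddddAdAdddddddAd
[17] dddAddddAdAdddddddAdA
[18] ddAddddAdAdddddddAdAd
[19] dAddddAdAdddddddAdAdd
[20] AddddAdAdddddddAdAddd
[21] ddddAdAdddddddAdAdddA

0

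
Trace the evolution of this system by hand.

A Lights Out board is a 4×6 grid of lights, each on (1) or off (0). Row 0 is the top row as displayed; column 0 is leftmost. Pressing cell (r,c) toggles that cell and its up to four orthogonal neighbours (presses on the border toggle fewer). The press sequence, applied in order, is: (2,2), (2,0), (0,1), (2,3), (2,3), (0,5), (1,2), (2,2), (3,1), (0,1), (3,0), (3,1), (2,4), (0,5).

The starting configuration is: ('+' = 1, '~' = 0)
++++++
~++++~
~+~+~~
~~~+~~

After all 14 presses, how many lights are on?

gen 0: ++++++
~++++~
~+~+~~
~~~+~~
gen 1: ++++++
~+~++~
~~+~~~
~~++~~
gen 2: ++++++
++~++~
+++~~~
+~++~~
gen 3: ~~~+++
+~~++~
+++~~~
+~++~~
gen 4: ~~~+++
+~~~+~
++~++~
+~+~~~
gen 5: ~~~+++
+~~++~
+++~~~
+~++~~
gen 6: ~~~+~~
+~~+++
+++~~~
+~++~~
gen 7: ~~++~~
+++~++
++~~~~
+~++~~
gen 8: ~~++~~
++~~++
+~++~~
+~~+~~
gen 9: ~~++~~
++~~++
++++~~
~+++~~
gen 10: ++~+~~
+~~~++
++++~~
~+++~~
gen 11: ++~+~~
+~~~++
~+++~~
+~++~~
gen 12: ++~+~~
+~~~++
~~++~~
~+~+~~
gen 13: ++~+~~
+~~~~+
~~+~++
~+~++~
gen 14: ++~+++
+~~~~~
~~+~++
~+~++~

12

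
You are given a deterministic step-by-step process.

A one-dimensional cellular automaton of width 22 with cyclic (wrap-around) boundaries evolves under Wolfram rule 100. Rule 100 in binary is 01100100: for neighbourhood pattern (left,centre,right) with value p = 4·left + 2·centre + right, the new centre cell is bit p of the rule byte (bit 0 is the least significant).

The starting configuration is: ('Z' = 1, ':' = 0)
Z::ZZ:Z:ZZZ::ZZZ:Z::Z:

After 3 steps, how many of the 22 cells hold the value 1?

4

step 0: Z::ZZ:Z:ZZZ::ZZZ:Z::Z:
step 1: Z:::ZZZZ::Z::::ZZZ::ZZ
step 2: Z::::::Z::Z::::::Z::::
step 3: Z::::::Z::Z::::::Z::::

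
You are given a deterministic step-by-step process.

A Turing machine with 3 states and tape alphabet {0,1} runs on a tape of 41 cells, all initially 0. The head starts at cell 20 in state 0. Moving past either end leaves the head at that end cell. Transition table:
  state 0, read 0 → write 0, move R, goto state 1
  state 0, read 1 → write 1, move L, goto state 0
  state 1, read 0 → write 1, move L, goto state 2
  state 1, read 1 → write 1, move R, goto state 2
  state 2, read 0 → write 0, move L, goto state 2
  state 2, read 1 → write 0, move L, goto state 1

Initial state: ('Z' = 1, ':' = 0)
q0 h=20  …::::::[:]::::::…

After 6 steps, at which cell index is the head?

16

k=0  q0 h=20  …::::::[:]::::::…
k=1  q1 h=21  …::::::[:]::::::…
k=2  q2 h=20  …::::::[:]Z:::::…
k=3  q2 h=19  …::::::[:]:Z::::…
k=4  q2 h=18  …::::::[:]::Z:::…
k=5  q2 h=17  …::::::[:]:::Z::…
k=6  q2 h=16  …::::::[:]::::Z:…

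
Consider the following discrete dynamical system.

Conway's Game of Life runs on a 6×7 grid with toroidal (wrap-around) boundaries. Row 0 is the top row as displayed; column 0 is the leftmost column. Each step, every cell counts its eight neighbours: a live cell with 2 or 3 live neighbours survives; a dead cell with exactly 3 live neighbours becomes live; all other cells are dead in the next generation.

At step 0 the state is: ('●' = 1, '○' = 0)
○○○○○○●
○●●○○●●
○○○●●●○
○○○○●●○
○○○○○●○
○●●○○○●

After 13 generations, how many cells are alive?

0) ○○○○○○●
○●●○○●●
○○○●●●○
○○○○●●○
○○○○○●○
○●●○○○●
1) ○○○○○○●
●○●●○○●
○○●●○○○
○○○●○○●
○○○○●●●
●○○○○●●
2) ○●○○○○○
●●●●○○●
●●○○●○●
○○●●○○●
○○○○●○○
●○○○●○○
3) ○○○●○○●
○○○●○●●
○○○○●○○
○●●●●○●
○○○○●●○
○○○○○○○
4) ○○○○●●●
○○○●○●●
●○○○○○●
○○●○○○○
○○●○●●○
○○○○●●○
5) ○○○●○○○
○○○○○○○
●○○○○●●
○●○●○●●
○○○○●●○
○○○○○○○
6) ○○○○○○○
○○○○○○●
●○○○●●○
○○○○○○○
○○○○●●●
○○○○●○○
7) ○○○○○○○
○○○○○●●
○○○○○●●
○○○○○○○
○○○○●●○
○○○○●○○
8) ○○○○○●○
○○○○○●●
○○○○○●●
○○○○●○●
○○○○●●○
○○○○●●○
9) ○○○○○○○
○○○○●○○
●○○○●○○
○○○○●○●
○○○●○○●
○○○○○○●
10) ○○○○○○○
○○○○○○○
○○○●●○○
●○○●●○●
●○○○○○●
○○○○○○○
11) ○○○○○○○
○○○○○○○
○○○●●●○
●○○●●○●
●○○○○●●
○○○○○○○
12) ○○○○○○○
○○○○●○○
○○○●○●●
●○○●○○○
●○○○●●○
○○○○○○●
13) ○○○○○○○
○○○○●●○
○○○●○●●
●○○●○○○
●○○○●●○
○○○○○●●

12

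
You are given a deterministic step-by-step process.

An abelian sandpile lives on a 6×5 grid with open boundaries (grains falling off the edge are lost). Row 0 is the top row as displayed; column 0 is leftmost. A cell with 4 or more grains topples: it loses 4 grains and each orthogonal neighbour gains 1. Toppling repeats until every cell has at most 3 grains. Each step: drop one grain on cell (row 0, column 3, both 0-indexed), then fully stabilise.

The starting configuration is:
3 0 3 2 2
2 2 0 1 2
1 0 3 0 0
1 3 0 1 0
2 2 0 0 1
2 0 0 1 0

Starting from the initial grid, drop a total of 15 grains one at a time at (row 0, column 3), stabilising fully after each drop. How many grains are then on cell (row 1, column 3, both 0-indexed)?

[0] 3 0 3 2 2
2 2 0 1 2
1 0 3 0 0
1 3 0 1 0
2 2 0 0 1
2 0 0 1 0
[1] 3 0 3 3 2
2 2 0 1 2
1 0 3 0 0
1 3 0 1 0
2 2 0 0 1
2 0 0 1 0
[2] 3 1 0 1 3
2 2 1 2 2
1 0 3 0 0
1 3 0 1 0
2 2 0 0 1
2 0 0 1 0
[3] 3 1 0 2 3
2 2 1 2 2
1 0 3 0 0
1 3 0 1 0
2 2 0 0 1
2 0 0 1 0
[4] 3 1 0 3 3
2 2 1 2 2
1 0 3 0 0
1 3 0 1 0
2 2 0 0 1
2 0 0 1 0
[5] 3 1 1 1 0
2 2 1 3 3
1 0 3 0 0
1 3 0 1 0
2 2 0 0 1
2 0 0 1 0
[6] 3 1 1 2 0
2 2 1 3 3
1 0 3 0 0
1 3 0 1 0
2 2 0 0 1
2 0 0 1 0
[7] 3 1 1 3 0
2 2 1 3 3
1 0 3 0 0
1 3 0 1 0
2 2 0 0 1
2 0 0 1 0
[8] 3 1 2 1 2
2 2 2 1 0
1 0 3 1 1
1 3 0 1 0
2 2 0 0 1
2 0 0 1 0
[9] 3 1 2 2 2
2 2 2 1 0
1 0 3 1 1
1 3 0 1 0
2 2 0 0 1
2 0 0 1 0
[10] 3 1 2 3 2
2 2 2 1 0
1 0 3 1 1
1 3 0 1 0
2 2 0 0 1
2 0 0 1 0
[11] 3 1 3 0 3
2 2 2 2 0
1 0 3 1 1
1 3 0 1 0
2 2 0 0 1
2 0 0 1 0
[12] 3 1 3 1 3
2 2 2 2 0
1 0 3 1 1
1 3 0 1 0
2 2 0 0 1
2 0 0 1 0
[13] 3 1 3 2 3
2 2 2 2 0
1 0 3 1 1
1 3 0 1 0
2 2 0 0 1
2 0 0 1 0
[14] 3 1 3 3 3
2 2 2 2 0
1 0 3 1 1
1 3 0 1 0
2 2 0 0 1
2 0 0 1 0
[15] 3 2 0 2 0
2 2 3 3 1
1 0 3 1 1
1 3 0 1 0
2 2 0 0 1
2 0 0 1 0

3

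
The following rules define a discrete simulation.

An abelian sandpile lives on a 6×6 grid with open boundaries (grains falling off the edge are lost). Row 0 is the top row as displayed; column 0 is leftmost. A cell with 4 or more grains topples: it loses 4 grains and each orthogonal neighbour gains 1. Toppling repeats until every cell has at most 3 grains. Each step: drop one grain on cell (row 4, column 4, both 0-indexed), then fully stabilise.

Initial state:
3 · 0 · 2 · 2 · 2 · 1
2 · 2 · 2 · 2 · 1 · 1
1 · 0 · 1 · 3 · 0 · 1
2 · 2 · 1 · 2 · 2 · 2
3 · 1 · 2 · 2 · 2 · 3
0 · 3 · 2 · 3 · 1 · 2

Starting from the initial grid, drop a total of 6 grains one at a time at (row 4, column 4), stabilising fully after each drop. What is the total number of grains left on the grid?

t=0: 3 · 0 · 2 · 2 · 2 · 1
2 · 2 · 2 · 2 · 1 · 1
1 · 0 · 1 · 3 · 0 · 1
2 · 2 · 1 · 2 · 2 · 2
3 · 1 · 2 · 2 · 2 · 3
0 · 3 · 2 · 3 · 1 · 2
t=1: 3 · 0 · 2 · 2 · 2 · 1
2 · 2 · 2 · 2 · 1 · 1
1 · 0 · 1 · 3 · 0 · 1
2 · 2 · 1 · 2 · 2 · 2
3 · 1 · 2 · 2 · 3 · 3
0 · 3 · 2 · 3 · 1 · 2
t=2: 3 · 0 · 2 · 2 · 2 · 1
2 · 2 · 2 · 2 · 1 · 1
1 · 0 · 1 · 3 · 0 · 1
2 · 2 · 1 · 2 · 3 · 3
3 · 1 · 2 · 3 · 1 · 0
0 · 3 · 2 · 3 · 2 · 3
t=3: 3 · 0 · 2 · 2 · 2 · 1
2 · 2 · 2 · 2 · 1 · 1
1 · 0 · 1 · 3 · 0 · 1
2 · 2 · 1 · 2 · 3 · 3
3 · 1 · 2 · 3 · 2 · 0
0 · 3 · 2 · 3 · 2 · 3
t=4: 3 · 0 · 2 · 2 · 2 · 1
2 · 2 · 2 · 2 · 1 · 1
1 · 0 · 1 · 3 · 0 · 1
2 · 2 · 1 · 2 · 3 · 3
3 · 1 · 2 · 3 · 3 · 0
0 · 3 · 2 · 3 · 2 · 3
t=5: 3 · 0 · 2 · 2 · 2 · 1
2 · 2 · 2 · 3 · 1 · 1
1 · 0 · 2 · 0 · 2 · 2
2 · 2 · 2 · 1 · 2 · 0
3 · 1 · 3 · 2 · 3 · 3
0 · 3 · 3 · 1 · 1 · 0
t=6: 3 · 0 · 2 · 2 · 2 · 1
2 · 2 · 2 · 3 · 1 · 1
1 · 0 · 2 · 0 · 2 · 2
2 · 2 · 2 · 1 · 3 · 1
3 · 1 · 3 · 3 · 1 · 0
0 · 3 · 3 · 1 · 2 · 1

60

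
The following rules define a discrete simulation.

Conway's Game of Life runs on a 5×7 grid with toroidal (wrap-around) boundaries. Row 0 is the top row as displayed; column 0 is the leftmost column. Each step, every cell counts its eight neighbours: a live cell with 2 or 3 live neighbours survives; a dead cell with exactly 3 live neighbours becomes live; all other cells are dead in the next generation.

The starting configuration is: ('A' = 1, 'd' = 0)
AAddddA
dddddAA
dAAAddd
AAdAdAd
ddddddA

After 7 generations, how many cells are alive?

4

0) AAddddA
dddddAA
dAAAddd
AAdAdAd
ddddddA
1) ddddddd
dddddAA
dAdAdAd
AAdAAdA
ddAddAd
2) dddddAA
ddddAAA
dAdAddd
AAdAddA
AAAAAAA
3) dAAdddd
AdddAdA
dAdAddd
ddddddd
dddAddd
4) AAAAddd
AddAddd
Adddddd
ddAdddd
ddAdddd
5) AddAddd
AddAddA
dAddddd
dAddddd
ddddddd
6) AdddddA
AAAdddA
dAAdddd
ddddddd
ddddddd
7) ddddddA
ddAdddA
ddAdddd
ddddddd
ddddddd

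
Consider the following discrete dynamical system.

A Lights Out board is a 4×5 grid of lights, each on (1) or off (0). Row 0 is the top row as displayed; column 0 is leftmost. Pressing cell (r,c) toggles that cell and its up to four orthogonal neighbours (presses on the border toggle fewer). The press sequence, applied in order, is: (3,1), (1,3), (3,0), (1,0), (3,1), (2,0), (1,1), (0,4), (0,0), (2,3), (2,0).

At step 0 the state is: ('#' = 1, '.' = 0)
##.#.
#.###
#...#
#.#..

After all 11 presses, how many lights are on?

gen 0: ##.#.
#.###
#...#
#.#..
gen 1: ##.#.
#.###
##..#
.#...
gen 2: ##...
#....
##.##
.#...
gen 3: ##...
#....
.#.##
#....
gen 4: .#...
.#...
##.##
#....
gen 5: .#...
.#...
#..##
.##..
gen 6: .#...
##...
.#.##
###..
gen 7: .....
..#..
...##
###..
gen 8: ...##
..#.#
...##
###..
gen 9: ##.##
#.#.#
...##
###..
gen 10: ##.##
#.###
..#..
####.
gen 11: ##.##
..###
###..
.###.

13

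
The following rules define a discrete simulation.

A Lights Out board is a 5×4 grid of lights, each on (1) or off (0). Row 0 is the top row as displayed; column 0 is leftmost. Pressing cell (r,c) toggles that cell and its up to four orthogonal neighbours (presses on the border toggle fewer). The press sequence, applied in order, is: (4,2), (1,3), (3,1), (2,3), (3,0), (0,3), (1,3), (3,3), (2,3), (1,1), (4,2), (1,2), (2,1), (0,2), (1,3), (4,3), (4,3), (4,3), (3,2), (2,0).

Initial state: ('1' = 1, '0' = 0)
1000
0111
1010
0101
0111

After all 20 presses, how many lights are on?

0) 1000
0111
1010
0101
0111
1) 1000
0111
1010
0111
0000
2) 1001
0100
1011
0111
0000
3) 1001
0100
1111
1001
0100
4) 1001
0101
1100
1000
0100
5) 1001
0101
0100
0100
1100
6) 1010
0100
0100
0100
1100
7) 1011
0111
0101
0100
1100
8) 1011
0111
0100
0111
1101
9) 1011
0110
0111
0110
1101
10) 1111
1000
0011
0110
1101
11) 1111
1000
0011
0100
1010
12) 1101
1111
0001
0100
1010
13) 1101
1011
1111
0000
1010
14) 1010
1001
1111
0000
1010
15) 1011
1010
1110
0000
1010
16) 1011
1010
1110
0001
1001
17) 1011
1010
1110
0000
1010
18) 1011
1010
1110
0001
1001
19) 1011
1010
1100
0110
1011
20) 1011
0010
0000
1110
1011

10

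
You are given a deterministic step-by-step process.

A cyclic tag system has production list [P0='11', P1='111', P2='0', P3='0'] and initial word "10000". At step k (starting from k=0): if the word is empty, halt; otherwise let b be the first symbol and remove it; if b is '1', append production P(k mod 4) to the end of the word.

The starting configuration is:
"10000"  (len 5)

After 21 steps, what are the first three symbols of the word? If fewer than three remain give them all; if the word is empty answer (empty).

100

gen 0: "10000"  (len 5)
gen 1: "000011"  (len 6)
gen 2: "00011"  (len 5)
gen 3: "0011"  (len 4)
gen 4: "011"  (len 3)
gen 5: "11"  (len 2)
gen 6: "1111"  (len 4)
gen 7: "1110"  (len 4)
gen 8: "1100"  (len 4)
gen 9: "10011"  (len 5)
gen 10: "0011111"  (len 7)
gen 11: "011111"  (len 6)
gen 12: "11111"  (len 5)
gen 13: "111111"  (len 6)
gen 14: "11111111"  (len 8)
gen 15: "11111110"  (len 8)
gen 16: "11111100"  (len 8)
gen 17: "111110011"  (len 9)
gen 18: "11110011111"  (len 11)
gen 19: "11100111110"  (len 11)
gen 20: "11001111100"  (len 11)
gen 21: "100111110011"  (len 12)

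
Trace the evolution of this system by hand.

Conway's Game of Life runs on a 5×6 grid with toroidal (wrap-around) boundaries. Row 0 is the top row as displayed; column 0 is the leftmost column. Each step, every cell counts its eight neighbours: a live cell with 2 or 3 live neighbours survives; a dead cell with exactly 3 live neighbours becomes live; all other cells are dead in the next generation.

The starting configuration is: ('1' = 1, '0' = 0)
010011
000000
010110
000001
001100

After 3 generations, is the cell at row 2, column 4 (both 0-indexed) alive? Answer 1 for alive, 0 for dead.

0

k=0  010011
000000
010110
000001
001100
k=1  001110
101101
000010
000000
101101
k=2  000000
011001
000111
000111
011001
k=3  000000
101101
000000
000000
101101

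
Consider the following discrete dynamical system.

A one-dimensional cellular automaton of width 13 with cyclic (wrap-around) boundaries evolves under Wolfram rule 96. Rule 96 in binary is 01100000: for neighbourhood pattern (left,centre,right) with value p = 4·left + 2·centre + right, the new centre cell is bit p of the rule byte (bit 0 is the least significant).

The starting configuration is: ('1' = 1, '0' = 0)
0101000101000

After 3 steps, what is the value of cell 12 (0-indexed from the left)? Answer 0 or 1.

gen 0: 0101000101000
gen 1: 0010000010000
gen 2: 0000000000000
gen 3: 0000000000000

0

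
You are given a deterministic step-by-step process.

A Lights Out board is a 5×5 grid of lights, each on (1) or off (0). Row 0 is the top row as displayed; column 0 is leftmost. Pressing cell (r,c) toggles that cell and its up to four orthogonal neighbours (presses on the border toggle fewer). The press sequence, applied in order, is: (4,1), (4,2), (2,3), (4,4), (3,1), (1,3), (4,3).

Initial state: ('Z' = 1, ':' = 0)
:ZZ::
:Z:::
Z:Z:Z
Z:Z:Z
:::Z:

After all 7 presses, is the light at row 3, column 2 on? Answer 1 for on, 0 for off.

[0] :ZZ::
:Z:::
Z:Z:Z
Z:Z:Z
:::Z:
[1] :ZZ::
:Z:::
Z:Z:Z
ZZZ:Z
ZZZZ:
[2] :ZZ::
:Z:::
Z:Z:Z
ZZ::Z
Z::::
[3] :ZZ::
:Z:Z:
Z::Z:
ZZ:ZZ
Z::::
[4] :ZZ::
:Z:Z:
Z::Z:
ZZ:Z:
Z::ZZ
[5] :ZZ::
:Z:Z:
ZZ:Z:
::ZZ:
ZZ:ZZ
[6] :ZZZ:
:ZZ:Z
ZZ:::
::ZZ:
ZZ:ZZ
[7] :ZZZ:
:ZZ:Z
ZZ:::
::Z::
ZZZ::

1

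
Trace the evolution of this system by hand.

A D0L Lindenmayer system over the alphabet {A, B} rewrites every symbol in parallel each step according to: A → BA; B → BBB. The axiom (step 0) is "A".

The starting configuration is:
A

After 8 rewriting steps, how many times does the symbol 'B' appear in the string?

3280

[0] A
[1] BA
[2] BBBBA
[3] BBBBBBBBBBBBBA
[4] BBBBBBBBBBBBBBBBBBBBBBBBBBBBBBBBBBBBBBBBA
[5] BBBBBBBBBBBBBBBBBBBBBBBBBBBBBBBBBBBBBBBBBBBBBBBBBBBBBBBBBB…BBBBBBBBBBBBBBBBBBBBBBBBBBBBBBBBBBBBBBBBBBBBBBBBBBBBBBBBBA  (len 122)
[6] BBBBBBBBBBBBBBBBBBBBBBBBBBBBBBBBBBBBBBBBBBBBBBBBBBBBBBBBBB…BBBBBBBBBBBBBBBBBBBBBBBBBBBBBBBBBBBBBBBBBBBBBBBBBBBBBBBBBA  (len 365)
[7] BBBBBBBBBBBBBBBBBBBBBBBBBBBBBBBBBBBBBBBBBBBBBBBBBBBBBBBBBB…BBBBBBBBBBBBBBBBBBBBBBBBBBBBBBBBBBBBBBBBBBBBBBBBBBBBBBBBBA  (len 1094)
[8] BBBBBBBBBBBBBBBBBBBBBBBBBBBBBBBBBBBBBBBBBBBBBBBBBBBBBBBBBB…BBBBBBBBBBBBBBBBBBBBBBBBBBBBBBBBBBBBBBBBBBBBBBBBBBBBBBBBBA  (len 3281)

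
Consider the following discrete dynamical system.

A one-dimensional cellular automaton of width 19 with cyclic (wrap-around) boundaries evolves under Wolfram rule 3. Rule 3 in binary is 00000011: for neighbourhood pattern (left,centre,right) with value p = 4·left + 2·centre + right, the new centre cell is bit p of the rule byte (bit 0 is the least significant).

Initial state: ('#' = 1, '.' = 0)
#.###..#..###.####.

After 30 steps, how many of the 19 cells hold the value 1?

15

k=0  #.###..#..###.####.
k=1  ......#..#.........
k=2  ######..#..########
k=3  .......#..#........
k=4  #######..#..#######
k=5  ........#..#.......
k=6  ########..#..######
k=7  .........#..#......
k=8  #########..#..#####
k=9  ..........#..#.....
k=10  ##########..#..####
k=11  ...........#..#....
k=12  ###########..#..###
k=13  ............#..#...
k=14  ############..#..##
k=15  .............#..#..
k=16  #############..#..#
k=17  ..............#..#.
k=18  ##############..#..
k=19  ...............#..#
k=20  .##############..#.
k=21  #...............#..
k=22  ..##############..#
k=23  .#...............#.
k=24  #..##############..
k=25  ..#...............#
k=26  .#..##############.
k=27  #..#...............
k=28  ..#..##############
k=29  .#..#..............
k=30  #..#..#############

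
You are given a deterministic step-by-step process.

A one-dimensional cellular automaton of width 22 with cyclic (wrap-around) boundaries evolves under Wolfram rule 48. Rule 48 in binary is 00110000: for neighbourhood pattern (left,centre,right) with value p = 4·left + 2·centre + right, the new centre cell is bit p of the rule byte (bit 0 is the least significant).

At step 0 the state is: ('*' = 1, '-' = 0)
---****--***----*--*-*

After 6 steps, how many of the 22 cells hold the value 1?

5

[0] ---****--***----*--*-*
[1] *------*----*----*--*-
[2] -*------*----*----*--*
[3] *-*------*----*----*--
[4] -*-*------*----*----*-
[5] --*-*------*----*----*
[6] *--*-*------*----*----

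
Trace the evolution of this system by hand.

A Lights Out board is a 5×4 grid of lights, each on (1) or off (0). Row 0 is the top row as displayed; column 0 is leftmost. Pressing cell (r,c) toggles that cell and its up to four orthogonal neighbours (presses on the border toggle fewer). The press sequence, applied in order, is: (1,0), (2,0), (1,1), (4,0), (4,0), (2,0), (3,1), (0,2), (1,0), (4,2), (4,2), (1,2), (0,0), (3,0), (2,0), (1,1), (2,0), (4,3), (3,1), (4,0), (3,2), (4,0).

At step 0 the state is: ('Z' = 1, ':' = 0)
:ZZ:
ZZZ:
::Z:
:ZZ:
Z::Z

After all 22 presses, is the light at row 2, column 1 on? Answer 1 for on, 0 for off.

t=0: :ZZ:
ZZZ:
::Z:
:ZZ:
Z::Z
t=1: ZZZ:
::Z:
Z:Z:
:ZZ:
Z::Z
t=2: ZZZ:
Z:Z:
:ZZ:
ZZZ:
Z::Z
t=3: Z:Z:
:Z::
::Z:
ZZZ:
Z::Z
t=4: Z:Z:
:Z::
::Z:
:ZZ:
:Z:Z
t=5: Z:Z:
:Z::
::Z:
ZZZ:
Z::Z
t=6: Z:Z:
ZZ::
ZZZ:
:ZZ:
Z::Z
t=7: Z:Z:
ZZ::
Z:Z:
Z:::
ZZ:Z
t=8: ZZ:Z
ZZZ:
Z:Z:
Z:::
ZZ:Z
t=9: :Z:Z
::Z:
::Z:
Z:::
ZZ:Z
t=10: :Z:Z
::Z:
::Z:
Z:Z:
Z:Z:
t=11: :Z:Z
::Z:
::Z:
Z:::
ZZ:Z
t=12: :ZZZ
:Z:Z
::::
Z:::
ZZ:Z
t=13: Z:ZZ
ZZ:Z
::::
Z:::
ZZ:Z
t=14: Z:ZZ
ZZ:Z
Z:::
:Z::
:Z:Z
t=15: Z:ZZ
:Z:Z
:Z::
ZZ::
:Z:Z
t=16: ZZZZ
Z:ZZ
::::
ZZ::
:Z:Z
t=17: ZZZZ
::ZZ
ZZ::
:Z::
:Z:Z
t=18: ZZZZ
::ZZ
ZZ::
:Z:Z
:ZZ:
t=19: ZZZZ
::ZZ
Z:::
Z:ZZ
::Z:
t=20: ZZZZ
::ZZ
Z:::
::ZZ
ZZZ:
t=21: ZZZZ
::ZZ
Z:Z:
:Z::
ZZ::
t=22: ZZZZ
::ZZ
Z:Z:
ZZ::
::::

0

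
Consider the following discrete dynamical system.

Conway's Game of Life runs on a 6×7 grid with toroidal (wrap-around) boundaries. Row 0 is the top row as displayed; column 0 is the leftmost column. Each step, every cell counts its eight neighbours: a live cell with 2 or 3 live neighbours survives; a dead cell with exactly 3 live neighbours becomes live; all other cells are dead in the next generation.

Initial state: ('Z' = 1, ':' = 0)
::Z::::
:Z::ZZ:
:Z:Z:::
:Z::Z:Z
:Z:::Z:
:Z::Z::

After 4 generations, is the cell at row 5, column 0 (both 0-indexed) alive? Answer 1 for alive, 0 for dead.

1

t=0: ::Z::::
:Z::ZZ:
:Z:Z:::
:Z::Z:Z
:Z:::Z:
:Z::Z::
t=1: :ZZZZZ:
:Z:ZZ::
:Z:Z:::
:Z::ZZ:
:ZZ:ZZ:
:ZZ::::
t=2: Z::::Z:
ZZ:::Z:
ZZ:Z:Z:
ZZ:::Z:
Z:::ZZ:
Z::::::
t=3: Z::::::
::Z::Z:
:::::Z:
::Z::Z:
Z:::ZZ:
ZZ::ZZ:
t=4: Z:::ZZ:
::::::Z
::::ZZZ
:::::Z:
Z::Z:::
ZZ::ZZ:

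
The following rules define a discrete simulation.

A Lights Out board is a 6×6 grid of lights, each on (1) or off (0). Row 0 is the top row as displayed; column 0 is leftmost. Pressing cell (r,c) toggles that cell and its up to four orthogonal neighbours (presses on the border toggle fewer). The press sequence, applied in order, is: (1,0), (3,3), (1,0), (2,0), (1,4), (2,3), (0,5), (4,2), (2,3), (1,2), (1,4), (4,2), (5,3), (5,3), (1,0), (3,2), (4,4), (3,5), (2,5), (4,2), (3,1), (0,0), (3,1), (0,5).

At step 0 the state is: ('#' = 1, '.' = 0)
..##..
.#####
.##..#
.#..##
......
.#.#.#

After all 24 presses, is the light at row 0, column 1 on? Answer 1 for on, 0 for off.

1

k=0  ..##..
.#####
.##..#
.#..##
......
.#.#.#
k=1  #.##..
#.####
###..#
.#..##
......
.#.#.#
k=2  #.##..
#.####
####.#
.###.#
...#..
.#.#.#
k=3  ..##..
.#####
.###.#
.###.#
...#..
.#.#.#
k=4  ..##..
######
#.##.#
####.#
...#..
.#.#.#
k=5  ..###.
###...
#.####
####.#
...#..
.#.#.#
k=6  ..###.
####..
#....#
###..#
...#..
.#.#.#
k=7  ..##.#
####.#
#....#
###..#
...#..
.#.#.#
k=8  ..##.#
####.#
#....#
##...#
.##...
.###.#
k=9  ..##.#
###..#
#.####
##.#.#
.##...
.###.#
k=10  ...#.#
#..#.#
#..###
##.#.#
.##...
.###.#
k=11  ...###
#...#.
#..#.#
##.#.#
.##...
.###.#
k=12  ...###
#...#.
#..#.#
####.#
...#..
.#.#.#
k=13  ...###
#...#.
#..#.#
####.#
......
.##.##
k=14  ...###
#...#.
#..#.#
####.#
...#..
.#.#.#
k=15  #..###
.#..#.
...#.#
####.#
...#..
.#.#.#
k=16  #..###
.#..#.
..##.#
#....#
..##..
.#.#.#
k=17  #..###
.#..#.
..##.#
#...##
..#.##
.#.###
k=18  #..###
.#..#.
..##..
#.....
..#.#.
.#.###
k=19  #..###
.#..##
..####
#....#
..#.#.
.#.###
k=20  #..###
.#..##
..####
#.#..#
.#.##.
.#####
k=21  #..###
.#..##
.#####
.#...#
...##.
.#####
k=22  .#.###
##..##
.#####
.#...#
...##.
.#####
k=23  .#.###
##..##
..####
#.#..#
.#.##.
.#####
k=24  .#.#..
##..#.
..####
#.#..#
.#.##.
.#####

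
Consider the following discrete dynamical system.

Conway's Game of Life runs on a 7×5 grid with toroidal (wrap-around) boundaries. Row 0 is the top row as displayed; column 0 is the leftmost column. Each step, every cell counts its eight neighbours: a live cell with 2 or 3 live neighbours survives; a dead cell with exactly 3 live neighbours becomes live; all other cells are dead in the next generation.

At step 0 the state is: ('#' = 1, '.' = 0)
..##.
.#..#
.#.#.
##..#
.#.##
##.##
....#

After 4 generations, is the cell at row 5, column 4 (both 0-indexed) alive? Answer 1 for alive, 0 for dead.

step 0: ..##.
.#..#
.#.#.
##..#
.#.##
##.##
....#
step 1: #.###
##..#
.#.#.
.#...
.....
.#...
.#...
step 2: ..##.
.....
.#..#
..#..
.....
.....
.#.##
step 3: ..###
..##.
.....
.....
.....
.....
...##
step 4: .....
..#.#
.....
.....
.....
.....
..#.#

0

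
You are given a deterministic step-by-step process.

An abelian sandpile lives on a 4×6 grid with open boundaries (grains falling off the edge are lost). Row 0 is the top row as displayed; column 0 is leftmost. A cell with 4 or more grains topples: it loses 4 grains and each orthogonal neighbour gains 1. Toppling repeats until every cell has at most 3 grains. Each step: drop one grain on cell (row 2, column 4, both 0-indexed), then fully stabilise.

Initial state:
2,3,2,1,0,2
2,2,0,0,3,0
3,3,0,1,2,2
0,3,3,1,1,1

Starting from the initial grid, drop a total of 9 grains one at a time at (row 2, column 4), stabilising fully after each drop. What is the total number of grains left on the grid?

44

[0] 2,3,2,1,0,2
2,2,0,0,3,0
3,3,0,1,2,2
0,3,3,1,1,1
[1] 2,3,2,1,0,2
2,2,0,0,3,0
3,3,0,1,3,2
0,3,3,1,1,1
[2] 2,3,2,1,1,2
2,2,0,1,0,1
3,3,0,2,1,3
0,3,3,1,2,1
[3] 2,3,2,1,1,2
2,2,0,1,0,1
3,3,0,2,2,3
0,3,3,1,2,1
[4] 2,3,2,1,1,2
2,2,0,1,0,1
3,3,0,2,3,3
0,3,3,1,2,1
[5] 2,3,2,1,1,2
2,2,0,1,1,2
3,3,0,3,1,0
0,3,3,1,3,2
[6] 2,3,2,1,1,2
2,2,0,1,1,2
3,3,0,3,2,0
0,3,3,1,3,2
[7] 2,3,2,1,1,2
2,2,0,1,1,2
3,3,0,3,3,0
0,3,3,1,3,2
[8] 2,3,2,1,1,2
2,2,0,2,2,2
3,3,1,0,2,1
0,3,3,3,0,3
[9] 2,3,2,1,1,2
2,2,0,2,2,2
3,3,1,0,3,1
0,3,3,3,0,3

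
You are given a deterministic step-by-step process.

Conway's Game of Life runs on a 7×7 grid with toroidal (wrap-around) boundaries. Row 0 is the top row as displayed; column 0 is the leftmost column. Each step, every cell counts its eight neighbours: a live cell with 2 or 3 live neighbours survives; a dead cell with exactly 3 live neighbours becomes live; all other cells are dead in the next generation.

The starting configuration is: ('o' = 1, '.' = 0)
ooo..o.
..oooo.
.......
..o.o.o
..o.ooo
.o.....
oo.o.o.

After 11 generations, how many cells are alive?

20

k=0  ooo..o.
..oooo.
.......
..o.o.o
..o.ooo
.o.....
oo.o.o.
k=1  o....o.
..ooooo
..o....
....o.o
ooo.o.o
.o.o...
....o..
k=2  .......
.oooooo
..o...o
..o...o
.oo.o.o
.o.ooo.
....o..
k=3  ..o....
ooooooo
....o.o
..o...o
.o..o.o
oo.....
...ooo.
k=4  o......
ooo.o.o
....o..
...o..o
.oo..oo
oooo..o
.oooo..
k=5  ....ooo
oo.o.oo
.oo.o.o
o.ooo.o
....oo.
......o
....o.o
k=6  ...o...
.o.o...
.......
o.o...o
o...o..
....o.o
o...o.o
k=7  o.ooo..
..o....
ooo....
oo....o
oo.o...
...oo.o
o..oo.o
k=8  o.o.ooo
o......
..o...o
......o
.o.ooo.
.o....o
oo....o
k=9  .....o.
o..o...
o.....o
o.ooo.o
..o.ooo
.o..o.o
..o....
k=10  .......
o......
..o.oo.
..o.o..
..o....
ooo.o.o
.....o.
k=11  .......
.......
.o..oo.
.oo.oo.
o.o..o.
oooo.oo
oo...oo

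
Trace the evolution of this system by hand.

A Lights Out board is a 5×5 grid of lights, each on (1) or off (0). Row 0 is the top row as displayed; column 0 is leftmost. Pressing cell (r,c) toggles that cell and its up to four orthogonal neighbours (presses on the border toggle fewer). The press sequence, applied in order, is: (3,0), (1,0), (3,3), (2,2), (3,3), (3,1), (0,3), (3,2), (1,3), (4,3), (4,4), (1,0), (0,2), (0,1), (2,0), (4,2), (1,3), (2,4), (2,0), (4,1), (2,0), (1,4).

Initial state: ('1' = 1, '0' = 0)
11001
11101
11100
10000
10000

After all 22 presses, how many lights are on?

[0] 11001
11101
11100
10000
10000
[1] 11001
11101
01100
01000
00000
[2] 01001
00101
11100
01000
00000
[3] 01001
00101
11110
01111
00010
[4] 01001
00001
10000
01011
00010
[5] 01001
00001
10010
01100
00000
[6] 01001
00001
11010
10000
01000
[7] 01110
00011
11010
10000
01000
[8] 01110
00011
11110
11110
01100
[9] 01100
00100
11100
11110
01100
[10] 01100
00100
11100
11100
01011
[11] 01100
00100
11100
11101
01000
[12] 11100
11100
01100
11101
01000
[13] 10010
11000
01100
11101
01000
[14] 01110
10000
01100
11101
01000
[15] 01110
00000
10100
01101
01000
[16] 01110
00000
10100
01001
00110
[17] 01100
00111
10110
01001
00110
[18] 01100
00110
10101
01000
00110
[19] 01100
10110
01101
11000
00110
[20] 01100
10110
01101
10000
11010
[21] 01100
00110
10101
00000
11010
[22] 01101
00101
10100
00000
11010

10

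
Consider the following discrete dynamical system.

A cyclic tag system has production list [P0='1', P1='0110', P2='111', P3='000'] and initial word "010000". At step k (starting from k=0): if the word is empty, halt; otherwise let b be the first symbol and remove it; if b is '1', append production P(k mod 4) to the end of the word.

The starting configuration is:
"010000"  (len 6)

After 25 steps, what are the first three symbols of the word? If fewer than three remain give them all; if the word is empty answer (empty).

[0] "010000"  (len 6)
[1] "10000"  (len 5)
[2] "00000110"  (len 8)
[3] "0000110"  (len 7)
[4] "000110"  (len 6)
[5] "00110"  (len 5)
[6] "0110"  (len 4)
[7] "110"  (len 3)
[8] "10000"  (len 5)
[9] "00001"  (len 5)
[10] "0001"  (len 4)
[11] "001"  (len 3)
[12] "01"  (len 2)
[13] "1"  (len 1)
[14] "0110"  (len 4)
[15] "110"  (len 3)
[16] "10000"  (len 5)
[17] "00001"  (len 5)
[18] "0001"  (len 4)
[19] "001"  (len 3)
[20] "01"  (len 2)
[21] "1"  (len 1)
[22] "0110"  (len 4)
[23] "110"  (len 3)
[24] "10000"  (len 5)
[25] "00001"  (len 5)

000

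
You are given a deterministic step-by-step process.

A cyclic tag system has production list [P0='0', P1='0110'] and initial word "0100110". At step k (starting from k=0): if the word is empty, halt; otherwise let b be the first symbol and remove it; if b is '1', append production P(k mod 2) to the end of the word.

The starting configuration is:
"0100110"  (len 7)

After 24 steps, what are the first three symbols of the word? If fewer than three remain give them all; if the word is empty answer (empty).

000

0) "0100110"  (len 7)
1) "100110"  (len 6)
2) "001100110"  (len 9)
3) "01100110"  (len 8)
4) "1100110"  (len 7)
5) "1001100"  (len 7)
6) "0011000110"  (len 10)
7) "011000110"  (len 9)
8) "11000110"  (len 8)
9) "10001100"  (len 8)
10) "00011000110"  (len 11)
11) "0011000110"  (len 10)
12) "011000110"  (len 9)
13) "11000110"  (len 8)
14) "10001100110"  (len 11)
15) "00011001100"  (len 11)
16) "0011001100"  (len 10)
17) "011001100"  (len 9)
18) "11001100"  (len 8)
19) "10011000"  (len 8)
20) "00110000110"  (len 11)
21) "0110000110"  (len 10)
22) "110000110"  (len 9)
23) "100001100"  (len 9)
24) "000011000110"  (len 12)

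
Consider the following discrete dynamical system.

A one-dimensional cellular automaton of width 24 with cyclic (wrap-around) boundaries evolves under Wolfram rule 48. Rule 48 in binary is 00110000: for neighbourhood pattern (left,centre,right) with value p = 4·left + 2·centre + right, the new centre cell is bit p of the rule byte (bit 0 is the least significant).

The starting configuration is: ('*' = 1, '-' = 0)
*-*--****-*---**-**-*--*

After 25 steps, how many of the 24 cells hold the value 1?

7

k=0  *-*--****-*---**-**-*--*
k=1  -*-*-----*-*----*--*-*--
k=2  --*-*-----*-*----*--*-*-
k=3  ---*-*-----*-*----*--*-*
k=4  *---*-*-----*-*----*--*-
k=5  -*---*-*-----*-*----*--*
k=6  *-*---*-*-----*-*----*--
k=7  -*-*---*-*-----*-*----*-
k=8  --*-*---*-*-----*-*----*
k=9  *--*-*---*-*-----*-*----
k=10  -*--*-*---*-*-----*-*---
k=11  --*--*-*---*-*-----*-*--
k=12  ---*--*-*---*-*-----*-*-
k=13  ----*--*-*---*-*-----*-*
k=14  *----*--*-*---*-*-----*-
k=15  -*----*--*-*---*-*-----*
k=16  *-*----*--*-*---*-*-----
k=17  -*-*----*--*-*---*-*----
k=18  --*-*----*--*-*---*-*---
k=19  ---*-*----*--*-*---*-*--
k=20  ----*-*----*--*-*---*-*-
k=21  -----*-*----*--*-*---*-*
k=22  *-----*-*----*--*-*---*-
k=23  -*-----*-*----*--*-*---*
k=24  *-*-----*-*----*--*-*---
k=25  -*-*-----*-*----*--*-*--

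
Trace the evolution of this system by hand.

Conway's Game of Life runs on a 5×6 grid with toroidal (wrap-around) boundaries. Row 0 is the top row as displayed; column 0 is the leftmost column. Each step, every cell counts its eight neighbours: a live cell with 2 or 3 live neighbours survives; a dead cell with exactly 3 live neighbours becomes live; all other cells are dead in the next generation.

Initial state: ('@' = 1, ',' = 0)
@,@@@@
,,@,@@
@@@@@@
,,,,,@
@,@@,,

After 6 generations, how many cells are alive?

2

k=0  @,@@@@
,,@,@@
@@@@@@
,,,,,@
@,@@,,
k=1  @,,,,,
,,,,,,
,@@,,,
,,,,,,
@,@,,,
k=2  ,@,,,,
,@,,,,
,,,,,,
,,@,,,
,@,,,,
k=3  @@@,,,
,,,,,,
,,,,,,
,,,,,,
,@@,,,
k=4  @,@,,,
,@,,,,
,,,,,,
,,,,,,
@,@,,,
k=5  @,@,,,
,@,,,,
,,,,,,
,,,,,,
,,,,,,
k=6  ,@,,,,
,@,,,,
,,,,,,
,,,,,,
,,,,,,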